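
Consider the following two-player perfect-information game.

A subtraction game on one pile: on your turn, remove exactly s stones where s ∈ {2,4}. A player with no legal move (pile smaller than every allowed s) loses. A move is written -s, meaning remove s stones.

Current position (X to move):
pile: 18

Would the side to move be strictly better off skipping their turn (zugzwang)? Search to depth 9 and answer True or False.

zugzwang(18, X) = True

p1 X@[18]: -2[16]-1* -4[14]-1
p2 O@[16]: -2[14]-1 -4[12]+1*
p3 X@[12]: -2[10]-1* -4[8]-1
p4 O@[10]: -2[8]-1 -4[6]+1*
p5 X@[6]: -2[4]-1* -4[2]-1
p6 O@[4]: -2[2]-1 -4[0]+1*
p7 X@[0] terminal -1; root [18] d9
if X skipped the turn, O would face:
~ p1 O@[18]: -2[16]-1* -4[14]-1
~ p2 X@[16]: -2[14]-1 -4[12]+1*
~ p3 O@[12]: -2[10]-1* -4[8]-1
~ p4 X@[10]: -2[8]-1 -4[6]+1*
~ p5 O@[6]: -2[4]-1* -4[2]-1
~ p6 X@[4]: -2[2]-1 -4[0]+1*
~ p7 O@[0] terminal -1; root [18] d9
compare (X): move=-1 vs pass=+1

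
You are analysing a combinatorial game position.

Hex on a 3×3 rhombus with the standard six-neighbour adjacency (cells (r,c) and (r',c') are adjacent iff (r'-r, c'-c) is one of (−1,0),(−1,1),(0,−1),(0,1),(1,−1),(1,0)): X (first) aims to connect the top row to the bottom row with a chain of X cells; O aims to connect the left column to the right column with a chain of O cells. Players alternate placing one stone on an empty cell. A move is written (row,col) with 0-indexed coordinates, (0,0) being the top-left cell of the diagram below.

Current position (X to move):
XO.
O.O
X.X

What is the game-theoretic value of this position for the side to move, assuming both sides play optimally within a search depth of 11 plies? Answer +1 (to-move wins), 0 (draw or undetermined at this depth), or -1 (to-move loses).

p1 X@[XO./O.O/X.X]: (0,2)[XOX/O.O/X.X]-1* (1,1)[XO./OXO/X.X]-1 (2,1)[XO./O.O/XXX]-1
p2 O@[XOX/O.O/X.X]: (1,1)[XOX/OOO/X.X]+1* (2,1)[XOX/O.O/XOX]-1
p3 X@[XOX/OOO/X.X] terminal -1; root [XO./O.O/X.X] d11

value(XO./O.O/X.X, X) = -1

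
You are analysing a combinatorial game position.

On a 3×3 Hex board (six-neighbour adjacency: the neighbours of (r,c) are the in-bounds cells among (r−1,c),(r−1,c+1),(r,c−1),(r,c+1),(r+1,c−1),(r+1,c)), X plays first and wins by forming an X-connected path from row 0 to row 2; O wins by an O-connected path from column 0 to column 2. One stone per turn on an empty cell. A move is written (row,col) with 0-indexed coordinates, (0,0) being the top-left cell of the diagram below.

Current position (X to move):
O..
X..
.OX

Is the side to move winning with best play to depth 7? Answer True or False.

p1 X@[O../X../.OX]: (0,1)[OX./X../.OX]+1* (0,2)[O.X/X../.OX]+1 (1,1)[O../XX./.OX]+1 (1,2)[O../X.X/.OX]+1 (2,0)[O../X../XOX]+1
p2 O@[OX./X../.OX]: (0,2)[OXO/X../.OX]-1* (1,1)[OX./XO./.OX]-1 (1,2)[OX./X.O/.OX]-1 (2,0)[OX./X../OOX]-1
p3 X@[OXO/X../.OX]: (1,1)[OXO/XX./.OX]+1* (1,2)[OXO/X.X/.OX]+1 (2,0)[OXO/X../XOX]+1
p4 O@[OXO/XX./.OX]: (1,2)[OXO/XXO/.OX]-1* (2,0)[OXO/XX./OOX]-1
p5 X@[OXO/XXO/.OX]: (2,0)[OXO/XXO/XOX]+1*
p6 O@[OXO/XXO/XOX] terminal -1; root [O../X../.OX] d7

X winning at [O../X../.OX]: True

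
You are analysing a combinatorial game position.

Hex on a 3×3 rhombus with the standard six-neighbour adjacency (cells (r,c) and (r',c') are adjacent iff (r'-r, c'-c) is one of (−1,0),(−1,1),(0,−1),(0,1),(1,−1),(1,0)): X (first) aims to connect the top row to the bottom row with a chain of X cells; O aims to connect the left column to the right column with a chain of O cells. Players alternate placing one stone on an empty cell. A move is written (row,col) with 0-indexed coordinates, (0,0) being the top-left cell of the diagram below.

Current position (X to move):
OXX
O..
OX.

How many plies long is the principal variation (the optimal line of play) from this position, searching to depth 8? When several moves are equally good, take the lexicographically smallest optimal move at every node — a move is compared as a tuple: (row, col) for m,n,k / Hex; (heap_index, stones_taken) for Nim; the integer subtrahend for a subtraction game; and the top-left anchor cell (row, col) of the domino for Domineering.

PV length from [OXX/O../OX.]: 1 ply

[OXX/O../OX.] X move#1: (1,1):+1/OXX/OX./OX.*, (1,2):+1/OXX/O.X/OX., (2,2):+1/OXX/O../OXX
[OXX/OX./OX.] end (terminal -1, O#2); searched OXX/O../OX. to 8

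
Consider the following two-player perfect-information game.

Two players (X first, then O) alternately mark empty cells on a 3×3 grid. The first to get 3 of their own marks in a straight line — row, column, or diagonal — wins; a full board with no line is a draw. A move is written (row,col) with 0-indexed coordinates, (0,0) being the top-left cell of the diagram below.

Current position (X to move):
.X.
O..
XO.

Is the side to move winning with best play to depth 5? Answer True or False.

p1 X@[.X./O../XO.]: (0,0)[XX./O../XO.]+0 (0,2)[.XX/O../XO.]+1* (1,1)[.X./OX./XO.]+0 (1,2)[.X./O.X/XO.]+0 (2,2)[.X./O../XOX]+0
p2 O@[.XX/O../XO.]: (0,0)[OXX/O../XO.]-1* (1,1)[.XX/OO./XO.]-1 (1,2)[.XX/O.O/XO.]-1 (2,2)[.XX/O../XOO]-1
p3 X@[OXX/O../XO.]: (1,1)[OXX/OX./XO.]+1* (1,2)[OXX/O.X/XO.]+1 (2,2)[OXX/O../XOX]+1
p4 O@[OXX/OX./XO.] terminal -1; root [.X./O../XO.] d5

X winning at [.X./O../XO.]: True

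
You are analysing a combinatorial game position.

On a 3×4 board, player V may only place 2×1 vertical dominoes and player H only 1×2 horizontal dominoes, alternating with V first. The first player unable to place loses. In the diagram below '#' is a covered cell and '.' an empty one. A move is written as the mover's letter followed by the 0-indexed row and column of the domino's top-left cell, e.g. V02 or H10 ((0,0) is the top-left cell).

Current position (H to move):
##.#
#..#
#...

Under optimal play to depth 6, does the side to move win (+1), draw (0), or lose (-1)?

value(##.#/#..#/#..., H) = +1

p1 H@[##.#/#..#/#...]: H11[##.#/####/#...]+1* H21[##.#/#..#/###.]-1 H22[##.#/#..#/#.##]-1
p2 V@[##.#/####/#...] terminal -1; root [##.#/#..#/#...] d6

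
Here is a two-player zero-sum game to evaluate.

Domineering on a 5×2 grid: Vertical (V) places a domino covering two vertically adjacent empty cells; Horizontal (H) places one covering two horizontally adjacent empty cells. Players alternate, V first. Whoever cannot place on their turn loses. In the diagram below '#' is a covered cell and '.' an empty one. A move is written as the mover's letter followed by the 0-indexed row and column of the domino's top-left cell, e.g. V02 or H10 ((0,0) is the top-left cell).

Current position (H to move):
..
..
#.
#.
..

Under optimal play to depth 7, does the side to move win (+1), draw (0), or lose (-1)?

ply 1, H at ../../#./#./.. | H00=+1→##/../#./#./..*; H10=+1→../##/#./#./..; H40=-1→../../#./#./##
ply 2, V at ##/../#./#./.. | V11=-1→##/.#/##/#./..*; V21=-1→##/../##/##/..; V31=-1→##/../#./##/.#
ply 3, H at ##/.#/##/#./.. | H40=+1→##/.#/##/#./##*
ply 4: ##/.#/##/#./## is terminal -1 (V); from ../../#./#./.. depth 7

value(../../#./#./.., H) = +1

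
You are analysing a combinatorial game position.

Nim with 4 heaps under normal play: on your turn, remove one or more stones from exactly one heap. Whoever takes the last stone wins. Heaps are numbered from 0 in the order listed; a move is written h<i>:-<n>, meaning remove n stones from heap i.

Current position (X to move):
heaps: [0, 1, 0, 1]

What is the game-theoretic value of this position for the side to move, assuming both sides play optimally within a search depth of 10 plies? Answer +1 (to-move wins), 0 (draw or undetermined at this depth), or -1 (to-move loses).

value((0,1,0,1), X) = -1

ply 1, X at (0,1,0,1) | h1:-1=-1→(0,0,0,1)*; h3:-1=-1→(0,1,0,0)
ply 2, O at (0,0,0,1) | h3:-1=+1→(0,0,0,0)*
ply 3: (0,0,0,0) is terminal -1 (X); from (0,1,0,1) depth 10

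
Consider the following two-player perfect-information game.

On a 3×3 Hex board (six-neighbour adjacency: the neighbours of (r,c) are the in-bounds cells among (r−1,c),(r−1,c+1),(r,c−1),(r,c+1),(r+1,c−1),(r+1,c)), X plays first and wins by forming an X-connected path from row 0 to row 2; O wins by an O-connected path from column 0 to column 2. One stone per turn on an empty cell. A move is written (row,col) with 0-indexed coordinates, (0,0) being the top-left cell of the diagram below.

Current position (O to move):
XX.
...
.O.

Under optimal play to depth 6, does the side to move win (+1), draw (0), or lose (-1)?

ply 1, O at XX./.../.O. | (0,2)=-1→XXO/.../.O.; (1,0)=+1→XX./O../.O.*; (1,1)=+1→XX./.O./.O.; (1,2)=-1→XX./..O/.O.; (2,0)=+1→XX./.../OO.; (2,2)=-1→XX./.../.OO
ply 2, X at XX./O../.O. | (0,2)=-1→XXX/O../.O.*; (1,1)=-1→XX./OX./.O.; (1,2)=-1→XX./O.X/.O.; (2,0)=-1→XX./O../XO.; (2,2)=-1→XX./O../.OX
ply 3, O at XXX/O../.O. | (1,1)=+1→XXX/OO./.O.*; (1,2)=+1→XXX/O.O/.O.; (2,0)=+1→XXX/O../OO.; (2,2)=+1→XXX/O../.OO
ply 4, X at XXX/OO./.O. | (1,2)=-1→XXX/OOX/.O.*; (2,0)=-1→XXX/OO./XO.; (2,2)=-1→XXX/OO./.OX
ply 5, O at XXX/OOX/.O. | (2,0)=-1→XXX/OOX/OO.; (2,2)=+1→XXX/OOX/.OO*
ply 6: XXX/OOX/.OO is terminal -1 (X); from XX./.../.O. depth 6

value(XX./.../.O., O) = +1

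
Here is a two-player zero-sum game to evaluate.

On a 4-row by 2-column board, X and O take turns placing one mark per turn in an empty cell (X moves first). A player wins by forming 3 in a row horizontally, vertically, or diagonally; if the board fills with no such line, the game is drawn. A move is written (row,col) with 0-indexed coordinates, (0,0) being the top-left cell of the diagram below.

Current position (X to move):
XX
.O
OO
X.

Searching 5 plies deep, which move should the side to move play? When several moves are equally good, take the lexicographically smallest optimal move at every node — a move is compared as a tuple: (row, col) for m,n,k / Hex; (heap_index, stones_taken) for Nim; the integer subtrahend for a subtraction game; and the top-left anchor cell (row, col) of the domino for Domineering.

X's best at [XX/.O/OO/X.]: (3,1)

[XX/.O/OO/X.] X move#1: (1,0):-1/XX/XO/OO/X., (3,1):+0/XX/.O/OO/XX*
[XX/.O/OO/XX] O move#2: (1,0):+0/XX/OO/OO/XX*
[XX/OO/OO/XX] end (terminal +0, X#3); searched XX/.O/OO/X. to 5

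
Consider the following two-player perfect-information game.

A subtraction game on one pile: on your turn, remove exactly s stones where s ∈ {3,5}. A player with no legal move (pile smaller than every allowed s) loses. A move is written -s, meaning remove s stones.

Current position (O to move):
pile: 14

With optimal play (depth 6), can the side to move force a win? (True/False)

O winning at [14]: True

ply 1, O at 14 | -3=-1→11; -5=+1→9*
ply 2, X at 9 | -3=-1→6*; -5=-1→4
ply 3, O at 6 | -3=-1→3; -5=+1→1*
ply 4: 1 is terminal -1 (X); from 14 depth 6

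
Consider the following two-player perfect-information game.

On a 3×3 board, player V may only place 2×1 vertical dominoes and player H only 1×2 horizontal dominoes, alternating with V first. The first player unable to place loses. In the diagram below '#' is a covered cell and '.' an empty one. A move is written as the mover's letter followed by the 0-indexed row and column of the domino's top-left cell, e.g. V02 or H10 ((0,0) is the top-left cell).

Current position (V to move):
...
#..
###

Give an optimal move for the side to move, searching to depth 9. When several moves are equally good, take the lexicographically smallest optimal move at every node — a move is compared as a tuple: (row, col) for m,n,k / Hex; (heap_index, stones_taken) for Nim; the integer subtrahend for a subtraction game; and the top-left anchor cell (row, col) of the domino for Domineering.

V's best at [.../#../###]: V01

ply 1, V at .../#../### | V01=+1→.#./##./###*; V02=-1→..#/#.#/###
ply 2: .#./##./### is terminal -1 (H); from .../#../### depth 9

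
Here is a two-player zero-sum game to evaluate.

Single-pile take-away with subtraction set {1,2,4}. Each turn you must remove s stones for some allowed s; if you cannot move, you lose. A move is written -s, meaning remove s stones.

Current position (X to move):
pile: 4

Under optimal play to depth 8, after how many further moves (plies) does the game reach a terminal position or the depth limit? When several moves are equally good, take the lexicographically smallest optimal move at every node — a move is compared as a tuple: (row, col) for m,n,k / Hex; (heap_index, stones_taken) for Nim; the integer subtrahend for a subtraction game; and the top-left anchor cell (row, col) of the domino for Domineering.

PV length from [4]: 3 plies

p1 X@[4]: -1[3]+1* -2[2]-1 -4[0]+1
p2 O@[3]: -1[2]-1* -2[1]-1
p3 X@[2]: -1[1]-1 -2[0]+1*
p4 O@[0] terminal -1; root [4] d8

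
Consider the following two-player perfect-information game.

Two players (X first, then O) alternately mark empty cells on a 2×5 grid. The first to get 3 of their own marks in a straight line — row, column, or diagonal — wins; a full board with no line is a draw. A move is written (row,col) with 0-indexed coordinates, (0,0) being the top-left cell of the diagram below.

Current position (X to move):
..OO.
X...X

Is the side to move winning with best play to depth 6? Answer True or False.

X winning at [..OO./X...X]: False

p1 X@[..OO./X...X]: (0,0)[X.OO./X...X]-1* (0,1)[.XOO./X...X]-1 (0,4)[..OOX/X...X]-1 (1,1)[..OO./XX..X]-1 (1,2)[..OO./X.X.X]-1 (1,3)[..OO./X..XX]-1
p2 O@[X.OO./X...X]: (0,1)[XOOO./X...X]+1* (0,4)[X.OOO/X...X]+1 (1,1)[X.OO./XO..X]+1 (1,2)[X.OO./X.O.X]+1 (1,3)[X.OO./X..OX]+1
p3 X@[XOOO./X...X] terminal -1; root [..OO./X...X] d6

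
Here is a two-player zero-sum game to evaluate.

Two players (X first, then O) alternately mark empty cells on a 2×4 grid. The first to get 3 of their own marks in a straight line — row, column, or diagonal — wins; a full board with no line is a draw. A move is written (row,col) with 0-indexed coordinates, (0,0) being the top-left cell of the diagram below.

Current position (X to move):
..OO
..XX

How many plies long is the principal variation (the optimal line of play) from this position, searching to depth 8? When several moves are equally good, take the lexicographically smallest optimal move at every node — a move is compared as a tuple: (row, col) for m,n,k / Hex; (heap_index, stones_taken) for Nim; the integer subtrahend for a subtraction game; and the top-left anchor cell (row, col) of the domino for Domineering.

PV length from [..OO/..XX]: 1 ply

p1 X@[..OO/..XX]: (0,0)[X.OO/..XX]-1 (0,1)[.XOO/..XX]+0 (1,0)[..OO/X.XX]-1 (1,1)[..OO/.XXX]+1*
p2 O@[..OO/.XXX] terminal -1; root [..OO/..XX] d8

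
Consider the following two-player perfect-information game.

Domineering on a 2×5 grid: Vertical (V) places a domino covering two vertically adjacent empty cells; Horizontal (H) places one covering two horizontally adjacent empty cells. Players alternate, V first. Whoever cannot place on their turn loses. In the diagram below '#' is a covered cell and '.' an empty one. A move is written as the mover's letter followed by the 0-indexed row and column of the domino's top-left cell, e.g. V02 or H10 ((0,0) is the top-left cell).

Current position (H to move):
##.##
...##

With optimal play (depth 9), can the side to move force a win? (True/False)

p1 H@[##.##/...##]: H10[##.##/##.##]-1 H11[##.##/.####]+1*
p2 V@[##.##/.####] terminal -1; root [##.##/...##] d9

H winning at [##.##/...##]: True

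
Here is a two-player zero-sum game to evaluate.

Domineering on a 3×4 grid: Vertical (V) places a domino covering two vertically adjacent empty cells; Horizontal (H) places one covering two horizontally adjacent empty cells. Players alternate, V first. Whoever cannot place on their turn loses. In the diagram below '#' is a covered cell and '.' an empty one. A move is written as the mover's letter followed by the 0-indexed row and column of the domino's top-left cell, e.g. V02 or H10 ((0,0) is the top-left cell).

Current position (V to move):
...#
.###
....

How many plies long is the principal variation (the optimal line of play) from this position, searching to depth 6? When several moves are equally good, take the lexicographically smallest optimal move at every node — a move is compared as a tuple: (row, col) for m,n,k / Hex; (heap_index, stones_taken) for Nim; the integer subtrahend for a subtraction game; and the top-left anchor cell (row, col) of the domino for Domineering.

PV length from [...#/.###/....]: 2 plies

[...#/.###/....] V move#1: V00:-1/#..#/####/....*, V10:-1/...#/####/#...
[#..#/####/....] H move#2: H01:+1/####/####/....*, H20:+1/#..#/####/##.., H21:+1/#..#/####/.##., H22:+1/#..#/####/..##
[####/####/....] end (terminal -1, V#3); searched ...#/.###/.... to 6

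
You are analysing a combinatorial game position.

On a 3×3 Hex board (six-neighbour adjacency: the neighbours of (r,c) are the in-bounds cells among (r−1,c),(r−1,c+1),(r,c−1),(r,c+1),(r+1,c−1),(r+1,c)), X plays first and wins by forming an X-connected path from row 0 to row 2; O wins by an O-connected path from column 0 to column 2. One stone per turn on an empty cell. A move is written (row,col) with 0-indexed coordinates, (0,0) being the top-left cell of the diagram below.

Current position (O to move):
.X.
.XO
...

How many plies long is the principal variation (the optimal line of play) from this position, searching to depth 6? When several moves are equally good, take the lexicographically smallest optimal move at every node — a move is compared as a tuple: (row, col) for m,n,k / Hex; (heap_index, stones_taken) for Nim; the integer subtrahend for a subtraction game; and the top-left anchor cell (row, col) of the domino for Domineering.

PV length from [.X./.XO/...]: 4 plies

ply 1, O at .X./.XO/... | (0,0)=-1→OX./.XO/...*; (0,2)=-1→.XO/.XO/...; (1,0)=-1→.X./OXO/...; (2,0)=-1→.X./.XO/O..; (2,1)=-1→.X./.XO/.O.; (2,2)=-1→.X./.XO/..O
ply 2, X at OX./.XO/... | (0,2)=+1→OXX/.XO/...*; (1,0)=+1→OX./XXO/...; (2,0)=+1→OX./.XO/X..; (2,1)=+1→OX./.XO/.X.; (2,2)=+1→OX./.XO/..X
ply 3, O at OXX/.XO/... | (1,0)=-1→OXX/OXO/...*; (2,0)=-1→OXX/.XO/O..; (2,1)=-1→OXX/.XO/.O.; (2,2)=-1→OXX/.XO/..O
ply 4, X at OXX/OXO/... | (2,0)=+1→OXX/OXO/X..*; (2,1)=+1→OXX/OXO/.X.; (2,2)=+1→OXX/OXO/..X
ply 5: OXX/OXO/X.. is terminal -1 (O); from .X./.XO/... depth 6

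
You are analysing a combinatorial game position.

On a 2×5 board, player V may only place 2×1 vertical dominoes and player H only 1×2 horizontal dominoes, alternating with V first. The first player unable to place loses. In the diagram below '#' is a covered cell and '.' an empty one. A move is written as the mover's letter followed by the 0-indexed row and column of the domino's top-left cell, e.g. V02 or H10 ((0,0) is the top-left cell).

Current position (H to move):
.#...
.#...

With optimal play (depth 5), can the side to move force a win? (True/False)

H winning at [.#.../.#...]: False

p1 H@[.#.../.#...]: H02[.###./.#...]-1* H03[.#.##/.#...]-1 H12[.#.../.###.]-1 H13[.#.../.#.##]-1
p2 V@[.###./.#...]: V00[####./##...]-1 V04[.####/.#..#]+1*
p3 H@[.####/.#..#]: H12[.####/.####]-1*
p4 V@[.####/.####]: V00[#####/#####]+1*
p5 H@[#####/#####] terminal -1; root [.#.../.#...] d5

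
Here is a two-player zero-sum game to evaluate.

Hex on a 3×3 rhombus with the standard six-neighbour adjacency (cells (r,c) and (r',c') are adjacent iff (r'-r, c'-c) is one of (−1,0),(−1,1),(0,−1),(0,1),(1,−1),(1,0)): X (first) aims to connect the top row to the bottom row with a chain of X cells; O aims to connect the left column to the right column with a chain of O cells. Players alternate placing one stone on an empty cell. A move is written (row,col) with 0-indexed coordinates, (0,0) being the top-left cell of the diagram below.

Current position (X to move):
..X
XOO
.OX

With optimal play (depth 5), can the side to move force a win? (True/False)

X winning at [..X/XOO/.OX]: True

p1 X@[..X/XOO/.OX]: (0,0)[X.X/XOO/.OX]-1 (0,1)[.XX/XOO/.OX]-1 (2,0)[..X/XOO/XOX]+1*
p2 O@[..X/XOO/XOX]: (0,0)[O.X/XOO/XOX]-1* (0,1)[.OX/XOO/XOX]-1
p3 X@[O.X/XOO/XOX]: (0,1)[OXX/XOO/XOX]+1*
p4 O@[OXX/XOO/XOX] terminal -1; root [..X/XOO/.OX] d5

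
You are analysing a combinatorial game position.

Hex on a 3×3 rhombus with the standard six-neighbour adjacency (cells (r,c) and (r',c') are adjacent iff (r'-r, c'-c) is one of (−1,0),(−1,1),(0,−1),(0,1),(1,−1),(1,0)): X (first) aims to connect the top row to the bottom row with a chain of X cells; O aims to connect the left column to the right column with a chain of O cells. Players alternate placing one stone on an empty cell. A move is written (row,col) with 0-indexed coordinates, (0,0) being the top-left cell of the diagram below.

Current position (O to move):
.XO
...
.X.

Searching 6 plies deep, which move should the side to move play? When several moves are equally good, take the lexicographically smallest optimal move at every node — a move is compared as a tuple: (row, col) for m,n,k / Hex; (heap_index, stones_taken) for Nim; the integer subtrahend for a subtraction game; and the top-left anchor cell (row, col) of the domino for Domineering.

[.XO/.../.X.] O move#1: (0,0):-1/OXO/.../.X., (1,0):-1/.XO/O../.X., (1,1):+1/.XO/.O./.X.*, (1,2):-1/.XO/..O/.X., (2,0):-1/.XO/.../OX., (2,2):-1/.XO/.../.XO
[.XO/.O./.X.] X move#2: (0,0):-1/XXO/.O./.X.*, (1,0):-1/.XO/XO./.X., (1,2):-1/.XO/.OX/.X., (2,0):-1/.XO/.O./XX., (2,2):-1/.XO/.O./.XX
[XXO/.O./.X.] O move#3: (1,0):+1/XXO/OO./.X.*, (1,2):+1/XXO/.OO/.X., (2,0):+1/XXO/.O./OX., (2,2):+1/XXO/.O./.XO
[XXO/OO./.X.] end (terminal -1, X#4); searched .XO/.../.X. to 6

O's best at [.XO/.../.X.]: (1,1)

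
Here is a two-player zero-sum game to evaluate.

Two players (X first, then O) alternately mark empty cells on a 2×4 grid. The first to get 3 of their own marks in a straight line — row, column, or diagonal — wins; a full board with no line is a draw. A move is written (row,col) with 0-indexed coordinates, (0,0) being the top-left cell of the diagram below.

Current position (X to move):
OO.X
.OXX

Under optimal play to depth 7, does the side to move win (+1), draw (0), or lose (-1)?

[OO.X/.OXX] X move#1: (0,2):+0/OOXX/.OXX*, (1,0):-1/OO.X/XOXX
[OOXX/.OXX] O move#2: (1,0):+0/OOXX/OOXX*
[OOXX/OOXX] end (terminal +0, X#3); searched OO.X/.OXX to 7

value(OO.X/.OXX, X) = 0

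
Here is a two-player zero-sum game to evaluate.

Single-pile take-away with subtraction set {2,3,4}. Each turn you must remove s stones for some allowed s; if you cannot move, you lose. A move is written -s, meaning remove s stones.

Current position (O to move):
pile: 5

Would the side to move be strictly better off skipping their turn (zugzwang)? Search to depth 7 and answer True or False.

p1 O@[5]: -2[3]-1 -3[2]-1 -4[1]+1*
p2 X@[1] terminal -1; root [5] d7
suppose O passes — search the same position with X to move:
pass> p1 X@[5]: -2[3]-1 -3[2]-1 -4[1]+1*
pass> p2 O@[1] terminal -1; root [5] d7
for O: play +1, pass -1

zugzwang(5, O) = False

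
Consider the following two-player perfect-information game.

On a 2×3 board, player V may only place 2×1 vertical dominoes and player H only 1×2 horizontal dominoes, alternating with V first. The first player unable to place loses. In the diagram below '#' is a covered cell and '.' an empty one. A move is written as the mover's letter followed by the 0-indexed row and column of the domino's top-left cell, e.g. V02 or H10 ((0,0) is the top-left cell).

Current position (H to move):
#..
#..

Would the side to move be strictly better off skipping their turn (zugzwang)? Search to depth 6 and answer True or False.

ply 1, H at #../#.. | H01=+1→###/#..*; H11=+1→#../###
ply 2: ###/#.. is terminal -1 (V); from #../#.. depth 6
if H skipped the turn, V would face:
~ ply 1, V at #../#.. | V01=+1→##./##.*; V02=+1→#.#/#.#
~ ply 2: ##./##. is terminal -1 (H); from #../#.. depth 6
compare (H): move=+1 vs pass=-1

zugzwang(#../#.., H) = False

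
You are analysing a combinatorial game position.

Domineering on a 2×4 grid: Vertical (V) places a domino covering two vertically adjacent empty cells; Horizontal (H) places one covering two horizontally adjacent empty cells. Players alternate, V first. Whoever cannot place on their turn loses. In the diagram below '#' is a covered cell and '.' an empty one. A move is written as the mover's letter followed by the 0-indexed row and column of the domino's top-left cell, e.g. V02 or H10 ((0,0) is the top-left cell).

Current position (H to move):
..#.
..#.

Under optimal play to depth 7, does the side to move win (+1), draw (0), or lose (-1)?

ply 1, H at ..#./..#. | H00=+1→###./..#.*; H10=+1→..#./###.
ply 2, V at ###./..#. | V03=-1→####/..##*
ply 3, H at ####/..## | H10=+1→####/####*
ply 4: ####/#### is terminal -1 (V); from ..#./..#. depth 7

value(..#./..#., H) = +1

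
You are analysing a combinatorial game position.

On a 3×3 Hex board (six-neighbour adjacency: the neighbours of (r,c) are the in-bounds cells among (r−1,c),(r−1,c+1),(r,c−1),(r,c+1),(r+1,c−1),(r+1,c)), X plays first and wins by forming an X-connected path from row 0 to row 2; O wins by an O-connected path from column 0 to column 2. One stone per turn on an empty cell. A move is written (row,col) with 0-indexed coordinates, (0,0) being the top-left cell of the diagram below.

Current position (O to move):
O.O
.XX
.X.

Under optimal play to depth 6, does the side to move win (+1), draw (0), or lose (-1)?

value(O.O/.XX/.X., O) = +1

[O.O/.XX/.X.] O move#1: (0,1):+1/OOO/.XX/.X.*, (1,0):-1/O.O/OXX/.X., (2,0):-1/O.O/.XX/OX., (2,2):-1/O.O/.XX/.XO
[OOO/.XX/.X.] end (terminal -1, X#2); searched O.O/.XX/.X. to 6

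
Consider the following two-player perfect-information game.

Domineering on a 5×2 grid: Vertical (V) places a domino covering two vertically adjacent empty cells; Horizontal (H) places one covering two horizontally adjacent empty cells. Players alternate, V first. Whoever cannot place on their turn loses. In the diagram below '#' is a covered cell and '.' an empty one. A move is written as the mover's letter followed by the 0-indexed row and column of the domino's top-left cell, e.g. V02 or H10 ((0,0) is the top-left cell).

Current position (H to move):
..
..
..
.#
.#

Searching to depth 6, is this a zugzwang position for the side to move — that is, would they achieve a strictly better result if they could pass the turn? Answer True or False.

p1 H@[../../../.#/.#]: H00[##/../../.#/.#]-1 H10[../##/../.#/.#]+1* H20[../../##/.#/.#]-1
p2 V@[../##/../.#/.#]: V20[../##/#./##/.#]-1* V30[../##/../##/##]-1
p3 H@[../##/#./##/.#]: H00[##/##/#./##/.#]+1*
p4 V@[##/##/#./##/.#] terminal -1; root [../../../.#/.#] d6
suppose H passes — search the same position with V to move:
pass> p1 V@[../../../.#/.#]: V00[#./#./../.#/.#]+1* V01[.#/.#/../.#/.#]+1 V10[../#./#./.#/.#]+1 V11[../.#/.#/.#/.#]+1 V20[../../#./##/.#]-1 V30[../../../##/##]-1
pass> p2 H@[#./#./../.#/.#]: H20[#./#./##/.#/.#]-1*
pass> p3 V@[#./#./##/.#/.#]: V01[##/##/##/.#/.#]+1* V30[#./#./##/##/##]+1
pass> p4 H@[##/##/##/.#/.#] terminal -1; root [../../../.#/.#] d6
for H: play +1, pass -1

zugzwang(../../../.#/.#, H) = False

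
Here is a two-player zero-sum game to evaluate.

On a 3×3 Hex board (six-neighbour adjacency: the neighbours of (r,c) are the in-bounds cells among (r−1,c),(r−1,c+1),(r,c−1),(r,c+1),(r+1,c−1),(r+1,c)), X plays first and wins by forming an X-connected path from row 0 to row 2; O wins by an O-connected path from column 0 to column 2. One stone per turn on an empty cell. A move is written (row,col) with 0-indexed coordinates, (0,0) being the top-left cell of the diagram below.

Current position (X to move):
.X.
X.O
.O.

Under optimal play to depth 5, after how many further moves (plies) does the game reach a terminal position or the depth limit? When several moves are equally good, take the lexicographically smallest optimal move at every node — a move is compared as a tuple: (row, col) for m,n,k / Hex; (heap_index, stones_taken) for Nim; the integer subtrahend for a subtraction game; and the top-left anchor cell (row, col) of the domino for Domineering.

ply 1, X at .X./X.O/.O. | (0,0)=-1→XX./X.O/.O.; (0,2)=-1→.XX/X.O/.O.; (1,1)=-1→.X./XXO/.O.; (2,0)=+1→.X./X.O/XO.*; (2,2)=-1→.X./X.O/.OX
ply 2: .X./X.O/XO. is terminal -1 (O); from .X./X.O/.O. depth 5

PV length from [.X./X.O/.O.]: 1 ply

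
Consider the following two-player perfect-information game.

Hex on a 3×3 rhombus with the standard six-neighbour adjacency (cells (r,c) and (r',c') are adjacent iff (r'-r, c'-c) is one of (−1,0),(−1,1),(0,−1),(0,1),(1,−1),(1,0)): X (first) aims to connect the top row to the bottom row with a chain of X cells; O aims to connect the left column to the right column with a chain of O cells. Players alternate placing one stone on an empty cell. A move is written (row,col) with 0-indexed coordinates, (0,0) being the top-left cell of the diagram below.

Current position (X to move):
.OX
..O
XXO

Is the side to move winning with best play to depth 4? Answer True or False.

p1 X@[.OX/..O/XXO]: (0,0)[XOX/..O/XXO]+1* (1,0)[.OX/X.O/XXO]+1 (1,1)[.OX/.XO/XXO]+1
p2 O@[XOX/..O/XXO]: (1,0)[XOX/O.O/XXO]-1* (1,1)[XOX/.OO/XXO]-1
p3 X@[XOX/O.O/XXO]: (1,1)[XOX/OXO/XXO]+1*
p4 O@[XOX/OXO/XXO] terminal -1; root [.OX/..O/XXO] d4

X winning at [.OX/..O/XXO]: True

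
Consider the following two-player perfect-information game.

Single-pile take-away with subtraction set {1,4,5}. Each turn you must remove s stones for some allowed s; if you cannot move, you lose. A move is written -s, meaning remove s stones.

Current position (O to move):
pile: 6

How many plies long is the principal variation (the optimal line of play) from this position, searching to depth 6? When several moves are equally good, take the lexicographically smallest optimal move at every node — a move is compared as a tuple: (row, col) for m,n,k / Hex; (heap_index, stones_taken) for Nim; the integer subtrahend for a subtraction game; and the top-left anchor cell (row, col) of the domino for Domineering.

PV length from [6]: 3 plies

p1 O@[6]: -1[5]-1 -4[2]+1* -5[1]-1
p2 X@[2]: -1[1]-1*
p3 O@[1]: -1[0]+1*
p4 X@[0] terminal -1; root [6] d6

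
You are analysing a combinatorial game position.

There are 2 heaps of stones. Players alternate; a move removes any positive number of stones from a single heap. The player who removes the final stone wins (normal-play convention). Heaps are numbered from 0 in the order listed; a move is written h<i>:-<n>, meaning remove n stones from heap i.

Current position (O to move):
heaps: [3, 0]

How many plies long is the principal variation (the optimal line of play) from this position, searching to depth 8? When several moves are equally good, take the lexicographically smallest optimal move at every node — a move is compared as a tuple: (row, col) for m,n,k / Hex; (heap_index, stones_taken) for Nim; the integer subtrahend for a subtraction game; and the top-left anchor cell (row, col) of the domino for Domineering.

p1 O@[(3,0)]: h0:-1[(2,0)]-1 h0:-2[(1,0)]-1 h0:-3[(0,0)]+1*
p2 X@[(0,0)] terminal -1; root [(3,0)] d8

PV length from [(3,0)]: 1 ply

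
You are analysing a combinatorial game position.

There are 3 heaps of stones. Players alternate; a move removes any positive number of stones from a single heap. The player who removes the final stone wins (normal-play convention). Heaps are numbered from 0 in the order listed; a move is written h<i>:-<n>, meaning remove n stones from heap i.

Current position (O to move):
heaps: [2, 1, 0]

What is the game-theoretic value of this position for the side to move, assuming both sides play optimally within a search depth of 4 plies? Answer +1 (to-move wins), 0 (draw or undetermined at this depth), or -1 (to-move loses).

[(2,1,0)] O move#1: h0:-1:+1/(1,1,0)*, h0:-2:-1/(0,1,0), h1:-1:-1/(2,0,0)
[(1,1,0)] X move#2: h0:-1:-1/(0,1,0)*, h1:-1:-1/(1,0,0)
[(0,1,0)] O move#3: h1:-1:+1/(0,0,0)*
[(0,0,0)] end (terminal -1, X#4); searched (2,1,0) to 4

value((2,1,0), O) = +1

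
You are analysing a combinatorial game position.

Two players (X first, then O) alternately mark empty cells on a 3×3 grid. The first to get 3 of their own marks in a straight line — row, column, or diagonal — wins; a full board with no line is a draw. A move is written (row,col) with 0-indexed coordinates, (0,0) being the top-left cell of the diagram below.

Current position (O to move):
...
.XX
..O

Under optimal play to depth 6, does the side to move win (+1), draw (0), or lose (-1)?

p1 O@[.../.XX/..O]: (0,0)[O../.XX/..O]-1 (0,1)[.O./.XX/..O]-1 (0,2)[..O/.XX/..O]-1 (1,0)[.../OXX/..O]+0* (2,0)[.../.XX/O.O]-1 (2,1)[.../.XX/.OO]-1
p2 X@[.../OXX/..O]: (0,0)[X../OXX/..O]+0* (0,1)[.X./OXX/..O]+0 (0,2)[..X/OXX/..O]-1 (2,0)[.../OXX/X.O]+0 (2,1)[.../OXX/.XO]+0
p3 O@[X../OXX/..O]: (0,1)[XO./OXX/..O]+0* (0,2)[X.O/OXX/..O]+0 (2,0)[X../OXX/O.O]+0 (2,1)[X../OXX/.OO]+0
p4 X@[XO./OXX/..O]: (0,2)[XOX/OXX/..O]+0* (2,0)[XO./OXX/X.O]+0 (2,1)[XO./OXX/.XO]+0
p5 O@[XOX/OXX/..O]: (2,0)[XOX/OXX/O.O]+0* (2,1)[XOX/OXX/.OO]-1
p6 X@[XOX/OXX/O.O]: (2,1)[XOX/OXX/OXO]+0*
p7 O@[XOX/OXX/OXO] terminal +0; root [.../.XX/..O] d6

value(.../.XX/..O, O) = 0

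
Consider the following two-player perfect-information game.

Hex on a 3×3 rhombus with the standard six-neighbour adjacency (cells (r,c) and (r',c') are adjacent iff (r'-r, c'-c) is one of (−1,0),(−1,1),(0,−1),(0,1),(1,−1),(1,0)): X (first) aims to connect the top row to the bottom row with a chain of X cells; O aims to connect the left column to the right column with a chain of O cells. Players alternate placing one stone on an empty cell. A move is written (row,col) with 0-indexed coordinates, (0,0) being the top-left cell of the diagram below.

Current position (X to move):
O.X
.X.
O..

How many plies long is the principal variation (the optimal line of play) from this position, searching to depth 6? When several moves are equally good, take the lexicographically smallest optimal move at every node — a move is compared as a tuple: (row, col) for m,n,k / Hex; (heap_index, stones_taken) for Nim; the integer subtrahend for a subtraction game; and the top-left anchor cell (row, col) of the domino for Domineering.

PV length from [O.X/.X./O..]: 5 plies

ply 1, X at O.X/.X./O.. | (0,1)=-1→OXX/.X./O..; (1,0)=-1→O.X/XX./O..; (1,2)=+1→O.X/.XX/O..*; (2,1)=+1→O.X/.X./OX.; (2,2)=+1→O.X/.X./O.X
ply 2, O at O.X/.XX/O.. | (0,1)=-1→OOX/.XX/O..*; (1,0)=-1→O.X/OXX/O..; (2,1)=-1→O.X/.XX/OO.; (2,2)=-1→O.X/.XX/O.O
ply 3, X at OOX/.XX/O.. | (1,0)=+1→OOX/XXX/O..*; (2,1)=+1→OOX/.XX/OX.; (2,2)=+1→OOX/.XX/O.X
ply 4, O at OOX/XXX/O.. | (2,1)=-1→OOX/XXX/OO.*; (2,2)=-1→OOX/XXX/O.O
ply 5, X at OOX/XXX/OO. | (2,2)=+1→OOX/XXX/OOX*
ply 6: OOX/XXX/OOX is terminal -1 (O); from O.X/.X./O.. depth 6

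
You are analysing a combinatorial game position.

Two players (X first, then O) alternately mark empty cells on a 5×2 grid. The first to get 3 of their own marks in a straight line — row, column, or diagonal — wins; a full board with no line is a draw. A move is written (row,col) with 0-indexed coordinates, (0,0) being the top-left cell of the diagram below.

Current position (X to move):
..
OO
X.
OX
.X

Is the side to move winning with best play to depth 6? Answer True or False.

ply 1, X at ../OO/X./OX/.X | (0,0)=+0→X./OO/X./OX/.X; (0,1)=+0→.X/OO/X./OX/.X; (2,1)=+1→../OO/XX/OX/.X*; (4,0)=+0→../OO/X./OX/XX
ply 2: ../OO/XX/OX/.X is terminal -1 (O); from ../OO/X./OX/.X depth 6

X winning at [../OO/X./OX/.X]: True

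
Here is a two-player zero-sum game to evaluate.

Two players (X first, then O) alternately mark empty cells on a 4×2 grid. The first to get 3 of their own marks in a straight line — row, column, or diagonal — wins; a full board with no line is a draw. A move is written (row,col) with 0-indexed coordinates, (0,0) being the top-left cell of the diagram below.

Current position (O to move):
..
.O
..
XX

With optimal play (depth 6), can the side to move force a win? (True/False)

O winning at [../.O/../XX]: False

[../.O/../XX] O move#1: (0,0):+0/O./.O/../XX*, (0,1):+0/.O/.O/../XX, (1,0):+0/../OO/../XX, (2,0):+0/../.O/O./XX, (2,1):+0/../.O/.O/XX
[O./.O/../XX] X move#2: (0,1):+0/OX/.O/../XX*, (1,0):+0/O./XO/../XX, (2,0):+0/O./.O/X./XX, (2,1):+0/O./.O/.X/XX
[OX/.O/../XX] O move#3: (1,0):+0/OX/OO/../XX*, (2,0):+0/OX/.O/O./XX, (2,1):+0/OX/.O/.O/XX
[OX/OO/../XX] X move#4: (2,0):+0/OX/OO/X./XX*, (2,1):-1/OX/OO/.X/XX
[OX/OO/X./XX] O move#5: (2,1):+0/OX/OO/XO/XX*
[OX/OO/XO/XX] end (terminal +0, X#6); searched ../.O/../XX to 6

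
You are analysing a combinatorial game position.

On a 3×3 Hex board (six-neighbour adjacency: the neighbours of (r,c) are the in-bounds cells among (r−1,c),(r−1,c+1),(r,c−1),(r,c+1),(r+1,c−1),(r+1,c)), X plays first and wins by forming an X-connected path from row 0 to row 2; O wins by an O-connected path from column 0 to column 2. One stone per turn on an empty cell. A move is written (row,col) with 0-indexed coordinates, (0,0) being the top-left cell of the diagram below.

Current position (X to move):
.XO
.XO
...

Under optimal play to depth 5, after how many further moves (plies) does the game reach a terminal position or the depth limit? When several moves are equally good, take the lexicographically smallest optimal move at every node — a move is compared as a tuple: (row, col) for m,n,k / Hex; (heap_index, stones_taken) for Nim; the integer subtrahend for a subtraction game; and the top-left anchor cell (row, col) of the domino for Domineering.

[.XO/.XO/...] X move#1: (0,0):+1/XXO/.XO/...*, (1,0):+1/.XO/XXO/..., (2,0):+1/.XO/.XO/X.., (2,1):+1/.XO/.XO/.X., (2,2):+1/.XO/.XO/..X
[XXO/.XO/...] O move#2: (1,0):-1/XXO/OXO/...*, (2,0):-1/XXO/.XO/O.., (2,1):-1/XXO/.XO/.O., (2,2):-1/XXO/.XO/..O
[XXO/OXO/...] X move#3: (2,0):+1/XXO/OXO/X..*, (2,1):+1/XXO/OXO/.X., (2,2):+1/XXO/OXO/..X
[XXO/OXO/X..] end (terminal -1, O#4); searched .XO/.XO/... to 5

PV length from [.XO/.XO/...]: 3 plies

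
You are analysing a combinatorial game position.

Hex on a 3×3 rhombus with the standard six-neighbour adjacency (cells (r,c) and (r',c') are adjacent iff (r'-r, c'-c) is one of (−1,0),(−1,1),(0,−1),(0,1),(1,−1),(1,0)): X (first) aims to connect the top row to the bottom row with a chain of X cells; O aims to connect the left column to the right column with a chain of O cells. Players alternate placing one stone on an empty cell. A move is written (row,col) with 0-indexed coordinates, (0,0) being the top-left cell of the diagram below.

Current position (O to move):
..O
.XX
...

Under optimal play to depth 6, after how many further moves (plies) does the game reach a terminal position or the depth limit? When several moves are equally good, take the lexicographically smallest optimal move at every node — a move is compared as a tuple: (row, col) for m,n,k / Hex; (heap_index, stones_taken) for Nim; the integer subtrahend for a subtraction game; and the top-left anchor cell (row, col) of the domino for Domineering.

PV length from [..O/.XX/...]: 3 plies

p1 O@[..O/.XX/...]: (0,0)[O.O/.XX/...]-1 (0,1)[.OO/.XX/...]+1* (1,0)[..O/OXX/...]-1 (2,0)[..O/.XX/O..]-1 (2,1)[..O/.XX/.O.]-1 (2,2)[..O/.XX/..O]-1
p2 X@[.OO/.XX/...]: (0,0)[XOO/.XX/...]-1* (1,0)[.OO/XXX/...]-1 (2,0)[.OO/.XX/X..]-1 (2,1)[.OO/.XX/.X.]-1 (2,2)[.OO/.XX/..X]-1
p3 O@[XOO/.XX/...]: (1,0)[XOO/OXX/...]+1* (2,0)[XOO/.XX/O..]-1 (2,1)[XOO/.XX/.O.]-1 (2,2)[XOO/.XX/..O]-1
p4 X@[XOO/OXX/...] terminal -1; root [..O/.XX/...] d6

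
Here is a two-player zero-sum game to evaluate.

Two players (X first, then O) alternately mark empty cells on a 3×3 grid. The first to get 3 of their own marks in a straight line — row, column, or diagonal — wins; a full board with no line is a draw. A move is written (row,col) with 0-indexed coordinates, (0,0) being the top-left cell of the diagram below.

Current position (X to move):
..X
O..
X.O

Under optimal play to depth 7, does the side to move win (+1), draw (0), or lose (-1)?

p1 X@[..X/O../X.O]: (0,0)[X.X/O../X.O]+1* (0,1)[.XX/O../X.O]+1 (1,1)[..X/OX./X.O]+1 (1,2)[..X/O.X/X.O]+0 (2,1)[..X/O../XXO]-1
p2 O@[X.X/O../X.O]: (0,1)[XOX/O../X.O]-1* (1,1)[X.X/OO./X.O]-1 (1,2)[X.X/O.O/X.O]-1 (2,1)[X.X/O../XOO]-1
p3 X@[XOX/O../X.O]: (1,1)[XOX/OX./X.O]+1* (1,2)[XOX/O.X/X.O]+0 (2,1)[XOX/O../XXO]+0
p4 O@[XOX/OX./X.O] terminal -1; root [..X/O../X.O] d7

value(..X/O../X.O, X) = +1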